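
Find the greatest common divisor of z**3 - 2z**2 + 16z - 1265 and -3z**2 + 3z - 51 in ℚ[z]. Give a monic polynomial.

Apply the Euclidean algorithm:
  z**3 - 2z**2 + 16z - 1265 = (-(1/3)z + 1/3)(-3z**2 + 3z - 51) + (-2z - 1248)
  -3z**2 + 3z - 51 = ((3/2)z - 1875/2)(-2z - 1248) + (-1170051)
  -2z - 1248 = ((2/1170051)z + 416/390017)(-1170051) + (0)
The last nonzero remainder is the constant -1170051, so the polynomials are coprime and gcd = 1.

1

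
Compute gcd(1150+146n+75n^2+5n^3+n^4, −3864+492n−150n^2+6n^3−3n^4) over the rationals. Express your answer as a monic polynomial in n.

46+4n+n^2

Apply the Euclidean algorithm:
  n^4+5n^3+75n^2+146n+1150 = (−1/3)(−3n^4+6n^3−150n^2+492n−3864) + (7n^3+25n^2+310n−138)
  −3n^4+6n^3−150n^2+492n−3864 = (−(3/7)n+117/49)(7n^3+25n^2+310n−138) + (−(3765/49)n^2−(15060/49)n−173190/49)
  7n^3+25n^2+310n−138 = (−(343/3765)n+49/1255)(−(3765/49)n^2−(15060/49)n−173190/49) + (0)
Last nonzero remainder: −(3765/49)n^2−(15060/49)n−173190/49. Dividing through by −3765/49 gives the monic gcd n^2+4n+46.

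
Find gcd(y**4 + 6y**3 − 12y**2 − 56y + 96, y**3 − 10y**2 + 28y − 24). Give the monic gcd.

y**2 − 4y + 4

By polynomial division,
  y**4 + 6y**3 − 12y**2 − 56y + 96 = (y + 16)(y**3 − 10y**2 + 28y − 24) + (120y**2 − 480y + 480)
  y**3 − 10y**2 + 28y − 24 = ((1/120)y − 1/20)(120y**2 − 480y + 480) + (0)
Last nonzero remainder: 120y**2 − 480y + 480. Dividing through by 120 gives the monic gcd y**2 − 4y + 4.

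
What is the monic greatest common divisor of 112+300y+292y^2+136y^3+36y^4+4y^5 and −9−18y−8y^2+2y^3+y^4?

1+2y+y^2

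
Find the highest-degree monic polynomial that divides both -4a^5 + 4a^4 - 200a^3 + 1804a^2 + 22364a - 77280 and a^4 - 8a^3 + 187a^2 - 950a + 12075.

a^2 + 3a + 115

Euclidean algorithm in ℚ[a]:
  -4a^5 + 4a^4 - 200a^3 + 1804a^2 + 22364a - 77280 = (-4a - 28)(a^4 - 8a^3 + 187a^2 - 950a + 12075) + (324a^3 + 3240a^2 + 44064a + 260820)
  a^4 - 8a^3 + 187a^2 - 950a + 12075 = ((1/324)a - 1/18)(324a^3 + 3240a^2 + 44064a + 260820) + (231a^2 + 693a + 26565)
  324a^3 + 3240a^2 + 44064a + 260820 = ((108/77)a + 108/11)(231a^2 + 693a + 26565) + (0)
Last nonzero remainder: 231a^2 + 693a + 26565. Dividing through by 231 gives the monic gcd a^2 + 3a + 115.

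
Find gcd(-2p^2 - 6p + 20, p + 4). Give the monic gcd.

By polynomial division,
  -2p^2 - 6p + 20 = (-2p + 2)(p + 4) + (12)
  p + 4 = ((1/12)p + 1/3)(12) + (0)
The last nonzero remainder is the constant 12, so the polynomials are coprime and gcd = 1.

1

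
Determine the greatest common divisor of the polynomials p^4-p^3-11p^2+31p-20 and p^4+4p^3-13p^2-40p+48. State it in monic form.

Euclidean algorithm in ℚ[p]:
  p^4-p^3-11p^2+31p-20 = (p^4+4p^3-13p^2-40p+48) + (-5p^3+2p^2+71p-68)
  p^4+4p^3-13p^2-40p+48 = (-(1/5)p-22/25)(-5p^3+2p^2+71p-68) + ((74/25)p^2+(222/25)p-296/25)
  -5p^3+2p^2+71p-68 = (-(125/74)p+425/74)((74/25)p^2+(222/25)p-296/25) + (0)
Last nonzero remainder: (74/25)p^2+(222/25)p-296/25. Dividing through by 74/25 gives the monic gcd p^2+3p-4.

p^2+3p-4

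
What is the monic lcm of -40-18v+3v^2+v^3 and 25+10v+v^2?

Apply the Euclidean algorithm:
  v^3+3v^2-18v-40 = (v-7)(v^2+10v+25) + (27v+135)
  v^2+10v+25 = ((1/27)v+5/27)(27v+135) + (0)
Last nonzero remainder: 27v+135. Dividing through by 27 gives the monic gcd v+5.
Then lcm(f, g) = f·g / gcd(f, g); expanding and making the result monic gives the answer.

-200-130v-3v^2+8v^3+v^4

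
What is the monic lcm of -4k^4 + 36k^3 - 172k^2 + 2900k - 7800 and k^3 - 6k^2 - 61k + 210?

Apply the Euclidean algorithm:
  -4k^4 + 36k^3 - 172k^2 + 2900k - 7800 = (-4k + 12)(k^3 - 6k^2 - 61k + 210) + (-344k^2 + 4472k - 10320)
  k^3 - 6k^2 - 61k + 210 = (-(1/344)k - 7/344)(-344k^2 + 4472k - 10320) + (0)
Last nonzero remainder: -344k^2 + 4472k - 10320. Dividing through by -344 gives the monic gcd k^2 - 13k + 30.
Then lcm(f, g) = f·g / gcd(f, g); expanding and making the result monic gives the answer.

k^5 - 2k^4 - 20k^3 - 424k^2 - 3125k + 13650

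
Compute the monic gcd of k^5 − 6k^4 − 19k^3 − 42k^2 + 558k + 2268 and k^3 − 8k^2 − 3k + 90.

k^2 − 3k − 18

By polynomial division,
  k^5 − 6k^4 − 19k^3 − 42k^2 + 558k + 2268 = (k^2 + 2k)(k^3 − 8k^2 − 3k + 90) + (−126k^2 + 378k + 2268)
  k^3 − 8k^2 − 3k + 90 = (−(1/126)k + 5/126)(−126k^2 + 378k + 2268) + (0)
Last nonzero remainder: −126k^2 + 378k + 2268. Dividing through by −126 gives the monic gcd k^2 − 3k − 18.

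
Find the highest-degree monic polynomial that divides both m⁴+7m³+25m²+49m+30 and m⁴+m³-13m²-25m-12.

By polynomial division,
  m⁴+7m³+25m²+49m+30 = (m⁴+m³-13m²-25m-12) + (6m³+38m²+74m+42)
  m⁴+m³-13m²-25m-12 = ((1/6)m-8/9)(6m³+38m²+74m+42) + ((76/9)m²+(304/9)m+76/3)
  6m³+38m²+74m+42 = ((27/38)m+63/38)((76/9)m²+(304/9)m+76/3) + (0)
Last nonzero remainder: (76/9)m²+(304/9)m+76/3. Dividing through by 76/9 gives the monic gcd m²+4m+3.

m²+4m+3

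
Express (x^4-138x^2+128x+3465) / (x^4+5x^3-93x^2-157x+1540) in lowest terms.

Apply the Euclidean algorithm:
  x^4-138x^2+128x+3465 = (x^4+5x^3-93x^2-157x+1540) + (-5x^3-45x^2+285x+1925)
  x^4+5x^3-93x^2-157x+1540 = (-(1/5)x+4/5)(-5x^3-45x^2+285x+1925) + (0)
Last nonzero remainder: -5x^3-45x^2+285x+1925. Dividing through by -5 gives the monic gcd x^3+9x^2-57x-385.
Cancel x^3+9x^2-57x-385 from numerator and denominator to get the reduced form.

(x-9)/(x-4)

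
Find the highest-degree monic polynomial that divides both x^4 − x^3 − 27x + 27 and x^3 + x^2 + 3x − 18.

By polynomial division,
  x^4 − x^3 − 27x + 27 = (x − 2)(x^3 + x^2 + 3x − 18) + (−x^2 − 3x − 9)
  x^3 + x^2 + 3x − 18 = (−x + 2)(−x^2 − 3x − 9) + (0)
Last nonzero remainder: −x^2 − 3x − 9. Dividing through by −1 gives the monic gcd x^2 + 3x + 9.

x^2 + 3x + 9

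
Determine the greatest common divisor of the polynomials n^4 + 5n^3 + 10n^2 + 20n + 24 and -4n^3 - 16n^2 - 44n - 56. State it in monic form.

Euclidean algorithm in ℚ[n]:
  n^4 + 5n^3 + 10n^2 + 20n + 24 = (-(1/4)n - 1/4)(-4n^3 - 16n^2 - 44n - 56) + (-5n^2 - 5n + 10)
  -4n^3 - 16n^2 - 44n - 56 = ((4/5)n + 12/5)(-5n^2 - 5n + 10) + (-40n - 80)
  -5n^2 - 5n + 10 = ((1/8)n - 1/8)(-40n - 80) + (0)
Last nonzero remainder: -40n - 80. Dividing through by -40 gives the monic gcd n + 2.

n + 2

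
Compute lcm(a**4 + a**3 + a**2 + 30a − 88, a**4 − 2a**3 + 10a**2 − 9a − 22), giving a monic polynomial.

a**5 + 2a**4 + 2a**3 + 31a**2 − 58a − 88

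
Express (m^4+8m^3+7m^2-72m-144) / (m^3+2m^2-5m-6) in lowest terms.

(m^3+5m^2-8m-48)/(m^2-m-2)

Apply the Euclidean algorithm:
  m^4+8m^3+7m^2-72m-144 = (m+6)(m^3+2m^2-5m-6) + (-36m-108)
  m^3+2m^2-5m-6 = (-(1/36)m^2+(1/36)m+1/18)(-36m-108) + (0)
Last nonzero remainder: -36m-108. Dividing through by -36 gives the monic gcd m+3.
Cancel m+3 from numerator and denominator to get the reduced form.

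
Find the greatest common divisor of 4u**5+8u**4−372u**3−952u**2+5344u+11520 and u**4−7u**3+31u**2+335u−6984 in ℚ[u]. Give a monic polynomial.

Euclidean algorithm in ℚ[u]:
  4u**5+8u**4−372u**3−952u**2+5344u+11520 = (4u+36)(u**4−7u**3+31u**2+335u−6984) + (−244u**3−3408u**2+21220u+262944)
  u**4−7u**3+31u**2+335u−6984 = (−(1/244)u+1279/14884)(−244u**3−3408u**2+21220u+262944) + ((1528664/3721)u**2−(1528664/3721)u−110063808/3721)
  −244u**3−3408u**2+21220u+262944 = (−(226981/382166)u−3397273/382166)((1528664/3721)u**2−(1528664/3721)u−110063808/3721) + (0)
Last nonzero remainder: (1528664/3721)u**2−(1528664/3721)u−110063808/3721. Dividing through by 1528664/3721 gives the monic gcd u**2−u−72.

u**2−u−72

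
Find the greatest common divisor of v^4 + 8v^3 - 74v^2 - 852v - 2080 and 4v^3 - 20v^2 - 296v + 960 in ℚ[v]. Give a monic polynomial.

Euclidean algorithm in ℚ[v]:
  v^4 + 8v^3 - 74v^2 - 852v - 2080 = ((1/4)v + 13/4)(4v^3 - 20v^2 - 296v + 960) + (65v^2 - 130v - 5200)
  4v^3 - 20v^2 - 296v + 960 = ((4/65)v - 12/65)(65v^2 - 130v - 5200) + (0)
Last nonzero remainder: 65v^2 - 130v - 5200. Dividing through by 65 gives the monic gcd v^2 - 2v - 80.

v^2 - 2v - 80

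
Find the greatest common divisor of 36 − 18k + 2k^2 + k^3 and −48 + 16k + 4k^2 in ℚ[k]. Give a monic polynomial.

6 + k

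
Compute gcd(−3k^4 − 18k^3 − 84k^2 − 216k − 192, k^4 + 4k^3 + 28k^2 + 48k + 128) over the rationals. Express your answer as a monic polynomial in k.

k^2 + 2k + 16

Euclidean algorithm in ℚ[k]:
  −3k^4 − 18k^3 − 84k^2 − 216k − 192 = (−3)(k^4 + 4k^3 + 28k^2 + 48k + 128) + (−6k^3 − 72k + 192)
  k^4 + 4k^3 + 28k^2 + 48k + 128 = (−(1/6)k − 2/3)(−6k^3 − 72k + 192) + (16k^2 + 32k + 256)
  −6k^3 − 72k + 192 = (−(3/8)k + 3/4)(16k^2 + 32k + 256) + (0)
Last nonzero remainder: 16k^2 + 32k + 256. Dividing through by 16 gives the monic gcd k^2 + 2k + 16.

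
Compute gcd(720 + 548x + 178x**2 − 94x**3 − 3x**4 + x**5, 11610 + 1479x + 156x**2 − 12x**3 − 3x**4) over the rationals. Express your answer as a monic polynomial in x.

Repeated division with remainder:
  x**5 − 3x**4 − 94x**3 + 178x**2 + 548x + 720 = (−(1/3)x + 7/3)(−3x**4 − 12x**3 + 156x**2 + 1479x + 11610) + (−14x**3 + 307x**2 + 967x − 26370)
  −3x**4 − 12x**3 + 156x**2 + 1479x + 11610 = ((3/14)x + 1089/196)(−14x**3 + 307x**2 + 967x − 26370) + (−(344361/196)x**2 + (344361/196)x + 15496245/98)
  −14x**3 + 307x**2 + 967x − 26370 = ((2744/344361)x − 57428/344361)(−(344361/196)x**2 + (344361/196)x + 15496245/98) + (0)
Last nonzero remainder: −(344361/196)x**2 + (344361/196)x + 15496245/98. Dividing through by −344361/196 gives the monic gcd x**2 − x − 90.

−90 − x + x**2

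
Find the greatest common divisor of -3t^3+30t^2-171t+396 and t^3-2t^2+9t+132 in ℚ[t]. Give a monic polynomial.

t^2-6t+33

By polynomial division,
  -3t^3+30t^2-171t+396 = (-3)(t^3-2t^2+9t+132) + (24t^2-144t+792)
  t^3-2t^2+9t+132 = ((1/24)t+1/6)(24t^2-144t+792) + (0)
Last nonzero remainder: 24t^2-144t+792. Dividing through by 24 gives the monic gcd t^2-6t+33.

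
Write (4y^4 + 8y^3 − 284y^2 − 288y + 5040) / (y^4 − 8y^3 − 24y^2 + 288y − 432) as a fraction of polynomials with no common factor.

(4y^2 + 8y − 140)/(y^2 − 8y + 12)

Euclidean algorithm in ℚ[y]:
  4y^4 + 8y^3 − 284y^2 − 288y + 5040 = (4)(y^4 − 8y^3 − 24y^2 + 288y − 432) + (40y^3 − 188y^2 − 1440y + 6768)
  y^4 − 8y^3 − 24y^2 + 288y − 432 = ((1/40)y − 33/400)(40y^3 − 188y^2 − 1440y + 6768) + (−(351/100)y^2 + 3159/25)
  40y^3 − 188y^2 − 1440y + 6768 = (−(4000/351)y + 18800/351)(−(351/100)y^2 + 3159/25) + (0)
Last nonzero remainder: −(351/100)y^2 + 3159/25. Dividing through by −351/100 gives the monic gcd y^2 − 36.
Cancel y^2 − 36 from numerator and denominator to get the reduced form.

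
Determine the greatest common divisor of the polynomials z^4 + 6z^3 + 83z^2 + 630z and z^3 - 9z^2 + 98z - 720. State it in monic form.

Euclidean algorithm in ℚ[z]:
  z^4 + 6z^3 + 83z^2 + 630z = (z + 15)(z^3 - 9z^2 + 98z - 720) + (120z^2 - 120z + 10800)
  z^3 - 9z^2 + 98z - 720 = ((1/120)z - 1/15)(120z^2 - 120z + 10800) + (0)
Last nonzero remainder: 120z^2 - 120z + 10800. Dividing through by 120 gives the monic gcd z^2 - z + 90.

z^2 - z + 90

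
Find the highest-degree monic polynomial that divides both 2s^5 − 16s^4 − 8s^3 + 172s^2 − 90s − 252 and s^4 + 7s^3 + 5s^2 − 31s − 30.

By polynomial division,
  2s^5 − 16s^4 − 8s^3 + 172s^2 − 90s − 252 = (2s − 30)(s^4 + 7s^3 + 5s^2 − 31s − 30) + (192s^3 + 384s^2 − 960s − 1152)
  s^4 + 7s^3 + 5s^2 − 31s − 30 = ((1/192)s + 5/192)(192s^3 + 384s^2 − 960s − 1152) + (0)
Last nonzero remainder: 192s^3 + 384s^2 − 960s − 1152. Dividing through by 192 gives the monic gcd s^3 + 2s^2 − 5s − 6.

s^3 + 2s^2 − 5s − 6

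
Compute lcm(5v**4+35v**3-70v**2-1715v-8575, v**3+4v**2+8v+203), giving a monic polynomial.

By polynomial division,
  5v**4+35v**3-70v**2-1715v-8575 = (5v+15)(v**3+4v**2+8v+203) + (-170v**2-2850v-11620)
  v**3+4v**2+8v+203 = (-(1/170)v+217/2890)(-170v**2-2850v-11620) + ((44403/289)v+310821/289)
  -170v**2-2850v-11620 = (-(49130/44403)v-479740/44403)((44403/289)v+310821/289) + (0)
Last nonzero remainder: (44403/289)v+310821/289. Dividing through by 44403/289 gives the monic gcd v+7.
Then lcm(f, g) = f·g / gcd(f, g); expanding and making the result monic gives the answer.

v**6+4v**5-6v**4-98v**3-1092v**2-4802v-49735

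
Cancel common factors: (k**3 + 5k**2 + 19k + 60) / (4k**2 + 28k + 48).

(k**2 + k + 15)/(4k + 12)

Euclidean algorithm in ℚ[k]:
  k**3 + 5k**2 + 19k + 60 = ((1/4)k − 1/2)(4k**2 + 28k + 48) + (21k + 84)
  4k**2 + 28k + 48 = ((4/21)k + 4/7)(21k + 84) + (0)
Last nonzero remainder: 21k + 84. Dividing through by 21 gives the monic gcd k + 4.
Cancel k + 4 from numerator and denominator to get the reduced form.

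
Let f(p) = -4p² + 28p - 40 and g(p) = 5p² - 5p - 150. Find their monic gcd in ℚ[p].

1

Apply the Euclidean algorithm:
  -4p² + 28p - 40 = (-4/5)(5p² - 5p - 150) + (24p - 160)
  5p² - 5p - 150 = ((5/24)p + 85/72)(24p - 160) + (350/9)
  24p - 160 = ((108/175)p - 144/35)(350/9) + (0)
The last nonzero remainder is the constant 350/9, so the polynomials are coprime and gcd = 1.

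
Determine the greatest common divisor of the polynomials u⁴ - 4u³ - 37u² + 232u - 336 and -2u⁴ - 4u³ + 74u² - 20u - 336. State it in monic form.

Apply the Euclidean algorithm:
  u⁴ - 4u³ - 37u² + 232u - 336 = (-1/2)(-2u⁴ - 4u³ + 74u² - 20u - 336) + (-6u³ + 222u - 504)
  -2u⁴ - 4u³ + 74u² - 20u - 336 = ((1/3)u + 2/3)(-6u³ + 222u - 504) + (0)
Last nonzero remainder: -6u³ + 222u - 504. Dividing through by -6 gives the monic gcd u³ - 37u + 84.

u³ - 37u + 84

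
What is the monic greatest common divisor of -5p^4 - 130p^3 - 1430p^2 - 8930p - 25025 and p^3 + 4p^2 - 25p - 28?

p + 7

By polynomial division,
  -5p^4 - 130p^3 - 1430p^2 - 8930p - 25025 = (-5p - 110)(p^3 + 4p^2 - 25p - 28) + (-1115p^2 - 11820p - 28105)
  p^3 + 4p^2 - 25p - 28 = (-(1/1115)p + 1472/248645)(-1115p^2 - 11820p - 28105) + ((983100/49729)p + 6881700/49729)
  -1115p^2 - 11820p - 28105 = (-(11089567/196620)p - 39932387/196620)((983100/49729)p + 6881700/49729) + (0)
Last nonzero remainder: (983100/49729)p + 6881700/49729. Dividing through by 983100/49729 gives the monic gcd p + 7.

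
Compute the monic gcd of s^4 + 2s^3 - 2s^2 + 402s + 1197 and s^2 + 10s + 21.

Apply the Euclidean algorithm:
  s^4 + 2s^3 - 2s^2 + 402s + 1197 = (s^2 - 8s + 57)(s^2 + 10s + 21) + (0)
The last nonzero remainder s^2 + 10s + 21 is already monic.

s^2 + 10s + 21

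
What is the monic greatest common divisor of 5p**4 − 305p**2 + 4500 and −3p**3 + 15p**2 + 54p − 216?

p − 6

Apply the Euclidean algorithm:
  5p**4 − 305p**2 + 4500 = (−(5/3)p − 25/3)(−3p**3 + 15p**2 + 54p − 216) + (−90p**2 + 90p + 2700)
  −3p**3 + 15p**2 + 54p − 216 = ((1/30)p − 2/15)(−90p**2 + 90p + 2700) + (−24p + 144)
  −90p**2 + 90p + 2700 = ((15/4)p + 75/4)(−24p + 144) + (0)
Last nonzero remainder: −24p + 144. Dividing through by −24 gives the monic gcd p − 6.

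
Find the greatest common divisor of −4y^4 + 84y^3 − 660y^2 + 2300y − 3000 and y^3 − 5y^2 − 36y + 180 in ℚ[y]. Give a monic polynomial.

By polynomial division,
  −4y^4 + 84y^3 − 660y^2 + 2300y − 3000 = (−4y + 64)(y^3 − 5y^2 − 36y + 180) + (−484y^2 + 5324y − 14520)
  y^3 − 5y^2 − 36y + 180 = (−(1/484)y − 3/242)(−484y^2 + 5324y − 14520) + (0)
Last nonzero remainder: −484y^2 + 5324y − 14520. Dividing through by −484 gives the monic gcd y^2 − 11y + 30.

y^2 − 11y + 30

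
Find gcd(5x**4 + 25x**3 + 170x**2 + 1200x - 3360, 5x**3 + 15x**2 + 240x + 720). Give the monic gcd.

x**2 + 48

Apply the Euclidean algorithm:
  5x**4 + 25x**3 + 170x**2 + 1200x - 3360 = (x + 2)(5x**3 + 15x**2 + 240x + 720) + (-100x**2 - 4800)
  5x**3 + 15x**2 + 240x + 720 = (-(1/20)x - 3/20)(-100x**2 - 4800) + (0)
Last nonzero remainder: -100x**2 - 4800. Dividing through by -100 gives the monic gcd x**2 + 48.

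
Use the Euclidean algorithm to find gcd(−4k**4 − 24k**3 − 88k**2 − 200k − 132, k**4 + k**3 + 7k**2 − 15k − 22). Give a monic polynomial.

Repeated division with remainder:
  −4k**4 − 24k**3 − 88k**2 − 200k − 132 = (−4)(k**4 + k**3 + 7k**2 − 15k − 22) + (−20k**3 − 60k**2 − 260k − 220)
  k**4 + k**3 + 7k**2 − 15k − 22 = (−(1/20)k + 1/10)(−20k**3 − 60k**2 − 260k − 220) + (0)
Last nonzero remainder: −20k**3 − 60k**2 − 260k − 220. Dividing through by −20 gives the monic gcd k**3 + 3k**2 + 13k + 11.

k**3 + 3k**2 + 13k + 11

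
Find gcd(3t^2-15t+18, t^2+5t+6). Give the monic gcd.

By polynomial division,
  3t^2-15t+18 = (3)(t^2+5t+6) + (-30t)
  t^2+5t+6 = (-(1/30)t-1/6)(-30t) + (6)
  -30t = (-5t)(6) + (0)
The last nonzero remainder is the constant 6, so the polynomials are coprime and gcd = 1.

1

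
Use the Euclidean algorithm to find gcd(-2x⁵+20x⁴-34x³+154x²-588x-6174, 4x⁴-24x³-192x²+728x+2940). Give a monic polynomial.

By polynomial division,
  -2x⁵+20x⁴-34x³+154x²-588x-6174 = (-(1/2)x+2)(4x⁴-24x³-192x²+728x+2940) + (-82x³+902x²-574x-12054)
  4x⁴-24x³-192x²+728x+2940 = (-(2/41)x-10/41)(-82x³+902x²-574x-12054) + (0)
Last nonzero remainder: -82x³+902x²-574x-12054. Dividing through by -82 gives the monic gcd x³-11x²+7x+147.

x³-11x²+7x+147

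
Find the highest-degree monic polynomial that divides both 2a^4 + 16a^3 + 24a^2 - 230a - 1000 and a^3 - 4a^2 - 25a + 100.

Apply the Euclidean algorithm:
  2a^4 + 16a^3 + 24a^2 - 230a - 1000 = (2a + 24)(a^3 - 4a^2 - 25a + 100) + (170a^2 + 170a - 3400)
  a^3 - 4a^2 - 25a + 100 = ((1/170)a - 1/34)(170a^2 + 170a - 3400) + (0)
Last nonzero remainder: 170a^2 + 170a - 3400. Dividing through by 170 gives the monic gcd a^2 + a - 20.

a^2 + a - 20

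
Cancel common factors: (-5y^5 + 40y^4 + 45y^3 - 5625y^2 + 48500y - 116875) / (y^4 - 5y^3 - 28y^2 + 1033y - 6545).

(-5y^2 + 50y - 125)/(y - 7)

Apply the Euclidean algorithm:
  -5y^5 + 40y^4 + 45y^3 - 5625y^2 + 48500y - 116875 = (-5y + 15)(y^4 - 5y^3 - 28y^2 + 1033y - 6545) + (-20y^3 - 40y^2 + 280y - 18700)
  y^4 - 5y^3 - 28y^2 + 1033y - 6545 = (-(1/20)y + 7/20)(-20y^3 - 40y^2 + 280y - 18700) + (0)
Last nonzero remainder: -20y^3 - 40y^2 + 280y - 18700. Dividing through by -20 gives the monic gcd y^3 + 2y^2 - 14y + 935.
Cancel y^3 + 2y^2 - 14y + 935 from numerator and denominator to get the reduced form.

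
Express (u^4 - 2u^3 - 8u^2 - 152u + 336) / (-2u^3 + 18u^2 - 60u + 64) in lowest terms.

By polynomial division,
  u^4 - 2u^3 - 8u^2 - 152u + 336 = (-(1/2)u - 7/2)(-2u^3 + 18u^2 - 60u + 64) + (25u^2 - 330u + 560)
  -2u^3 + 18u^2 - 60u + 64 = (-(2/25)u - 42/125)(25u^2 - 330u + 560) + (-(3152/25)u + 6304/25)
  25u^2 - 330u + 560 = (-(625/3152)u + 875/394)(-(3152/25)u + 6304/25) + (0)
Last nonzero remainder: -(3152/25)u + 6304/25. Dividing through by -3152/25 gives the monic gcd u - 2.
Cancel u - 2 from numerator and denominator to get the reduced form.

(-u^3 + 8u + 168)/(2u^2 - 14u + 32)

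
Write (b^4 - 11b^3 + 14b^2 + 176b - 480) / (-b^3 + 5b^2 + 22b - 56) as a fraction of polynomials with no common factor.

Repeated division with remainder:
  b^4 - 11b^3 + 14b^2 + 176b - 480 = (-b + 6)(-b^3 + 5b^2 + 22b - 56) + (6b^2 - 12b - 144)
  -b^3 + 5b^2 + 22b - 56 = (-(1/6)b + 1/2)(6b^2 - 12b - 144) + (4b + 16)
  6b^2 - 12b - 144 = ((3/2)b - 9)(4b + 16) + (0)
Last nonzero remainder: 4b + 16. Dividing through by 4 gives the monic gcd b + 4.
Cancel b + 4 from numerator and denominator to get the reduced form.

(-b^3 + 15b^2 - 74b + 120)/(b^2 - 9b + 14)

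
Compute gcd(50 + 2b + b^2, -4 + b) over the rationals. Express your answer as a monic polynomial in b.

1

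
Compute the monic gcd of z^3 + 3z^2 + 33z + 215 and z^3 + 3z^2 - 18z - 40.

Repeated division with remainder:
  z^3 + 3z^2 + 33z + 215 = (z^3 + 3z^2 - 18z - 40) + (51z + 255)
  z^3 + 3z^2 - 18z - 40 = ((1/51)z^2 - (2/51)z - 8/51)(51z + 255) + (0)
Last nonzero remainder: 51z + 255. Dividing through by 51 gives the monic gcd z + 5.

z + 5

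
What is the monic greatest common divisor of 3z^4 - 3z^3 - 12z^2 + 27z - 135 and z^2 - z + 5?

Repeated division with remainder:
  3z^4 - 3z^3 - 12z^2 + 27z - 135 = (3z^2 - 27)(z^2 - z + 5) + (0)
The last nonzero remainder z^2 - z + 5 is already monic.

z^2 - z + 5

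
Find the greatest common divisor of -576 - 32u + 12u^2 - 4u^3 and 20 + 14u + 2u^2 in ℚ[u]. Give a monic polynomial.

1

Apply the Euclidean algorithm:
  -4u^3 + 12u^2 - 32u - 576 = (-2u + 20)(2u^2 + 14u + 20) + (-272u - 976)
  2u^2 + 14u + 20 = (-(1/136)u - 29/1156)(-272u - 976) + (-1296/289)
  -272u - 976 = ((4913/81)u + 17629/81)(-1296/289) + (0)
The last nonzero remainder is the constant -1296/289, so the polynomials are coprime and gcd = 1.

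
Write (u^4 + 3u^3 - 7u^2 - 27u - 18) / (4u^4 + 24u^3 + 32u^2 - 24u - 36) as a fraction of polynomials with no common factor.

(u^2 - u - 6)/(4u^2 + 8u - 12)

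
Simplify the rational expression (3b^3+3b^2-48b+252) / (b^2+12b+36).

(3b^2-15b+42)/(b+6)

By polynomial division,
  3b^3+3b^2-48b+252 = (3b-33)(b^2+12b+36) + (240b+1440)
  b^2+12b+36 = ((1/240)b+1/40)(240b+1440) + (0)
Last nonzero remainder: 240b+1440. Dividing through by 240 gives the monic gcd b+6.
Cancel b+6 from numerator and denominator to get the reduced form.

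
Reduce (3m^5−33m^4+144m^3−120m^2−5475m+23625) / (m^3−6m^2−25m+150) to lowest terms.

Apply the Euclidean algorithm:
  3m^5−33m^4+144m^3−120m^2−5475m+23625 = (3m^2−15m+129)(m^3−6m^2−25m+150) + (−171m^2+4275)
  m^3−6m^2−25m+150 = (−(1/171)m+2/57)(−171m^2+4275) + (0)
Last nonzero remainder: −171m^2+4275. Dividing through by −171 gives the monic gcd m^2−25.
Cancel m^2−25 from numerator and denominator to get the reduced form.

(3m^3−33m^2+219m−945)/(m−6)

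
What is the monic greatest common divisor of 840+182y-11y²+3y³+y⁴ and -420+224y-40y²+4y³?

35-7y+y²

Apply the Euclidean algorithm:
  y⁴+3y³-11y²+182y+840 = ((1/4)y+13/4)(4y³-40y²+224y-420) + (63y²-441y+2205)
  4y³-40y²+224y-420 = ((4/63)y-4/21)(63y²-441y+2205) + (0)
Last nonzero remainder: 63y²-441y+2205. Dividing through by 63 gives the monic gcd y²-7y+35.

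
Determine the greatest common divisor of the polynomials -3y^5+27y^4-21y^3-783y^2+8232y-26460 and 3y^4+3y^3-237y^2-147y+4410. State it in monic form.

y^3-5y^2-49y+245

Apply the Euclidean algorithm:
  -3y^5+27y^4-21y^3-783y^2+8232y-26460 = (-y+10)(3y^4+3y^3-237y^2-147y+4410) + (-288y^3+1440y^2+14112y-70560)
  3y^4+3y^3-237y^2-147y+4410 = (-(1/96)y-1/16)(-288y^3+1440y^2+14112y-70560) + (0)
Last nonzero remainder: -288y^3+1440y^2+14112y-70560. Dividing through by -288 gives the monic gcd y^3-5y^2-49y+245.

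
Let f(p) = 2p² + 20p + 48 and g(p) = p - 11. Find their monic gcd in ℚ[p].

1

Apply the Euclidean algorithm:
  2p² + 20p + 48 = (2p + 42)(p - 11) + (510)
  p - 11 = ((1/510)p - 11/510)(510) + (0)
The last nonzero remainder is the constant 510, so the polynomials are coprime and gcd = 1.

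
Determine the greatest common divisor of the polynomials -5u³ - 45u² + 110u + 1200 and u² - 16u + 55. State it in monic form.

Apply the Euclidean algorithm:
  -5u³ - 45u² + 110u + 1200 = (-5u - 125)(u² - 16u + 55) + (-1615u + 8075)
  u² - 16u + 55 = (-(1/1615)u + 11/1615)(-1615u + 8075) + (0)
Last nonzero remainder: -1615u + 8075. Dividing through by -1615 gives the monic gcd u - 5.

u - 5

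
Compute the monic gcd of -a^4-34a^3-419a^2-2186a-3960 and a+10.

Euclidean algorithm in ℚ[a]:
  -a^4-34a^3-419a^2-2186a-3960 = (-a^3-24a^2-179a-396)(a+10) + (0)
The last nonzero remainder a+10 is already monic.

a+10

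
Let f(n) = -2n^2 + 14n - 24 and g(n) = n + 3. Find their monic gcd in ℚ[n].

1

Repeated division with remainder:
  -2n^2 + 14n - 24 = (-2n + 20)(n + 3) + (-84)
  n + 3 = (-(1/84)n - 1/28)(-84) + (0)
The last nonzero remainder is the constant -84, so the polynomials are coprime and gcd = 1.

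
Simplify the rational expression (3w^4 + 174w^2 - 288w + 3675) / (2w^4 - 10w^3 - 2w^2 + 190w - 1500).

(3w^2 + 12w + 147)/(2w^2 - 2w - 60)

Euclidean algorithm in ℚ[w]:
  3w^4 + 174w^2 - 288w + 3675 = (3/2)(2w^4 - 10w^3 - 2w^2 + 190w - 1500) + (15w^3 + 177w^2 - 573w + 5925)
  2w^4 - 10w^3 - 2w^2 + 190w - 1500 = ((2/15)w - 56/25)(15w^3 + 177w^2 - 573w + 5925) + ((11772/25)w^2 - (47088/25)w + 11772)
  15w^3 + 177w^2 - 573w + 5925 = ((125/3924)w + 1975/3924)((11772/25)w^2 - (47088/25)w + 11772) + (0)
Last nonzero remainder: (11772/25)w^2 - (47088/25)w + 11772. Dividing through by 11772/25 gives the monic gcd w^2 - 4w + 25.
Cancel w^2 - 4w + 25 from numerator and denominator to get the reduced form.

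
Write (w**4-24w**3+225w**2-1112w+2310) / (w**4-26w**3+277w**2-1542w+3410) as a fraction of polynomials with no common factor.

(w**2-8w+42)/(w**2-10w+62)

Apply the Euclidean algorithm:
  w**4-24w**3+225w**2-1112w+2310 = (w**4-26w**3+277w**2-1542w+3410) + (2w**3-52w**2+430w-1100)
  w**4-26w**3+277w**2-1542w+3410 = ((1/2)w)(2w**3-52w**2+430w-1100) + (62w**2-992w+3410)
  2w**3-52w**2+430w-1100 = ((1/31)w-10/31)(62w**2-992w+3410) + (0)
Last nonzero remainder: 62w**2-992w+3410. Dividing through by 62 gives the monic gcd w**2-16w+55.
Cancel w**2-16w+55 from numerator and denominator to get the reduced form.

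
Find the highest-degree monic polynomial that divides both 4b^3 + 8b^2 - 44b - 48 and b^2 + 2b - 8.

Repeated division with remainder:
  4b^3 + 8b^2 - 44b - 48 = (4b)(b^2 + 2b - 8) + (-12b - 48)
  b^2 + 2b - 8 = (-(1/12)b + 1/6)(-12b - 48) + (0)
Last nonzero remainder: -12b - 48. Dividing through by -12 gives the monic gcd b + 4.

b + 4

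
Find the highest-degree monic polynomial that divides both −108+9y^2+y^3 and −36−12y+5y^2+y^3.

Repeated division with remainder:
  y^3+9y^2−108 = (y^3+5y^2−12y−36) + (4y^2+12y−72)
  y^3+5y^2−12y−36 = ((1/4)y+1/2)(4y^2+12y−72) + (0)
Last nonzero remainder: 4y^2+12y−72. Dividing through by 4 gives the monic gcd y^2+3y−18.

−18+3y+y^2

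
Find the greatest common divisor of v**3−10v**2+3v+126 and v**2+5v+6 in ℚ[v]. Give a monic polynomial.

v+3

Euclidean algorithm in ℚ[v]:
  v**3−10v**2+3v+126 = (v−15)(v**2+5v+6) + (72v+216)
  v**2+5v+6 = ((1/72)v+1/36)(72v+216) + (0)
Last nonzero remainder: 72v+216. Dividing through by 72 gives the monic gcd v+3.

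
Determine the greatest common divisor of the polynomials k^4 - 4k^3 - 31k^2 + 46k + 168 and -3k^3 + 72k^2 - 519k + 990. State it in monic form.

Euclidean algorithm in ℚ[k]:
  k^4 - 4k^3 - 31k^2 + 46k + 168 = (-(1/3)k - 20/3)(-3k^3 + 72k^2 - 519k + 990) + (276k^2 - 3084k + 6768)
  -3k^3 + 72k^2 - 519k + 990 = (-(1/92)k + 295/2116)(276k^2 - 3084k + 6768) + (-(8190/529)k + 24570/529)
  276k^2 - 3084k + 6768 = (-(24334/1365)k + 198904/1365)(-(8190/529)k + 24570/529) + (0)
Last nonzero remainder: -(8190/529)k + 24570/529. Dividing through by -8190/529 gives the monic gcd k - 3.

k - 3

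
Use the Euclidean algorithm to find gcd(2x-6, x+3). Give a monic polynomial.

1

Repeated division with remainder:
  2x-6 = (2)(x+3) + (-12)
  x+3 = (-(1/12)x-1/4)(-12) + (0)
The last nonzero remainder is the constant -12, so the polynomials are coprime and gcd = 1.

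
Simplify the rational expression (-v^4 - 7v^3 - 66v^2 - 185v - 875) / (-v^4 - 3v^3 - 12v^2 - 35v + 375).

Repeated division with remainder:
  -v^4 - 7v^3 - 66v^2 - 185v - 875 = (-v^4 - 3v^3 - 12v^2 - 35v + 375) + (-4v^3 - 54v^2 - 150v - 1250)
  -v^4 - 3v^3 - 12v^2 - 35v + 375 = ((1/4)v - 21/8)(-4v^3 - 54v^2 - 150v - 1250) + (-(465/4)v^2 - (465/4)v - 11625/4)
  -4v^3 - 54v^2 - 150v - 1250 = ((16/465)v + 40/93)(-(465/4)v^2 - (465/4)v - 11625/4) + (0)
Last nonzero remainder: -(465/4)v^2 - (465/4)v - 11625/4. Dividing through by -465/4 gives the monic gcd v^2 + v + 25.
Cancel v^2 + v + 25 from numerator and denominator to get the reduced form.

(v^2 + 6v + 35)/(v^2 + 2v - 15)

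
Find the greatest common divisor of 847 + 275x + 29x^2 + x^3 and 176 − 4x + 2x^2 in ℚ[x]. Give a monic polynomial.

By polynomial division,
  x^3 + 29x^2 + 275x + 847 = ((1/2)x + 31/2)(2x^2 − 4x + 176) + (249x − 1881)
  2x^2 − 4x + 176 = ((2/249)x + 922/20667)(249x − 1881) + (1790558/6889)
  249x − 1881 = ((1715361/1790558)x − 1178019/162778)(1790558/6889) + (0)
The last nonzero remainder is the constant 1790558/6889, so the polynomials are coprime and gcd = 1.

1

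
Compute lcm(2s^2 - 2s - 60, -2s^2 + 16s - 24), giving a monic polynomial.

s^3 - 3s^2 - 28s + 60

Apply the Euclidean algorithm:
  2s^2 - 2s - 60 = (-1)(-2s^2 + 16s - 24) + (14s - 84)
  -2s^2 + 16s - 24 = (-(1/7)s + 2/7)(14s - 84) + (0)
Last nonzero remainder: 14s - 84. Dividing through by 14 gives the monic gcd s - 6.
Then lcm(f, g) = f·g / gcd(f, g); expanding and making the result monic gives the answer.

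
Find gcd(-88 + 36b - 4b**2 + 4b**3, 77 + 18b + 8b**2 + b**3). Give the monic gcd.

Apply the Euclidean algorithm:
  4b**3 - 4b**2 + 36b - 88 = (4)(b**3 + 8b**2 + 18b + 77) + (-36b**2 - 36b - 396)
  b**3 + 8b**2 + 18b + 77 = (-(1/36)b - 7/36)(-36b**2 - 36b - 396) + (0)
Last nonzero remainder: -36b**2 - 36b - 396. Dividing through by -36 gives the monic gcd b**2 + b + 11.

11 + b + b**2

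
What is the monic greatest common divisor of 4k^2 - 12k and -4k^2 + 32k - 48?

1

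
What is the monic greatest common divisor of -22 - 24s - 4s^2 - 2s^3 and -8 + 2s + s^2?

Euclidean algorithm in ℚ[s]:
  -2s^3 - 4s^2 - 24s - 22 = (-2s)(s^2 + 2s - 8) + (-40s - 22)
  s^2 + 2s - 8 = (-(1/40)s - 29/800)(-40s - 22) + (-3519/400)
  -40s - 22 = ((16000/3519)s + 8800/3519)(-3519/400) + (0)
The last nonzero remainder is the constant -3519/400, so the polynomials are coprime and gcd = 1.

1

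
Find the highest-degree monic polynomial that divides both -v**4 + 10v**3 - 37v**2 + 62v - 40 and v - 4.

v - 4

Apply the Euclidean algorithm:
  -v**4 + 10v**3 - 37v**2 + 62v - 40 = (-v**3 + 6v**2 - 13v + 10)(v - 4) + (0)
The last nonzero remainder v - 4 is already monic.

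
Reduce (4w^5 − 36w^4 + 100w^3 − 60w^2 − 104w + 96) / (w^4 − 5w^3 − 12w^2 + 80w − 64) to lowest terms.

(4w^3 − 16w^2 + 4w + 24)/(w^2 − 16)

Apply the Euclidean algorithm:
  4w^5 − 36w^4 + 100w^3 − 60w^2 − 104w + 96 = (4w − 16)(w^4 − 5w^3 − 12w^2 + 80w − 64) + (68w^3 − 572w^2 + 1432w − 928)
  w^4 − 5w^3 − 12w^2 + 80w − 64 = ((1/68)w + 29/578)(68w^3 − 572w^2 + 1432w − 928) + (−(1260/289)w^2 + (6300/289)w − 5040/289)
  68w^3 − 572w^2 + 1432w − 928 = (−(4913/315)w + 16762/315)(−(1260/289)w^2 + (6300/289)w − 5040/289) + (0)
Last nonzero remainder: −(1260/289)w^2 + (6300/289)w − 5040/289. Dividing through by −1260/289 gives the monic gcd w^2 − 5w + 4.
Cancel w^2 − 5w + 4 from numerator and denominator to get the reduced form.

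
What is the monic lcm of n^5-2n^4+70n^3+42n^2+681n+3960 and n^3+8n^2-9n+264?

n^6+9n^5+48n^4+812n^3+1143n^2+11451n+43560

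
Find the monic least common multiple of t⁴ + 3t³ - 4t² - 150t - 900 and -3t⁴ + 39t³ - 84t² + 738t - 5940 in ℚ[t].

t⁵ - 8t⁴ - 37t³ - 106t² + 750t + 9900

Repeated division with remainder:
  t⁴ + 3t³ - 4t² - 150t - 900 = (-1/3)(-3t⁴ + 39t³ - 84t² + 738t - 5940) + (16t³ - 32t² + 96t - 2880)
  -3t⁴ + 39t³ - 84t² + 738t - 5940 = (-(3/16)t + 33/16)(16t³ - 32t² + 96t - 2880) + (0)
Last nonzero remainder: 16t³ - 32t² + 96t - 2880. Dividing through by 16 gives the monic gcd t³ - 2t² + 6t - 180.
Then lcm(f, g) = f·g / gcd(f, g); expanding and making the result monic gives the answer.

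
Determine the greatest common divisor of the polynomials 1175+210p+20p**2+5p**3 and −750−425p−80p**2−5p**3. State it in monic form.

5+p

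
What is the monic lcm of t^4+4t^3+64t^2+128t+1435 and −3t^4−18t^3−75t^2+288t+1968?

Euclidean algorithm in ℚ[t]:
  t^4+4t^3+64t^2+128t+1435 = (−1/3)(−3t^4−18t^3−75t^2+288t+1968) + (−2t^3+39t^2+224t+2091)
  −3t^4−18t^3−75t^2+288t+1968 = ((3/2)t+153/4)(−2t^3+39t^2+224t+2091) + (−(7611/4)t^2−(22833/2)t−312051/4)
  −2t^3+39t^2+224t+2091 = ((8/7611)t−68/2537)(−(7611/4)t^2−(22833/2)t−312051/4) + (0)
Last nonzero remainder: −(7611/4)t^2−(22833/2)t−312051/4. Dividing through by −7611/4 gives the monic gcd t^2+6t+41.
Then lcm(f, g) = f·g / gcd(f, g); expanding and making the result monic gives the answer.

t^6+4t^5+48t^4+64t^3+411t^2−2048t−22960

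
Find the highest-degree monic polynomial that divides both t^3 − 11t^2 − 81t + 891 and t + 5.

Repeated division with remainder:
  t^3 − 11t^2 − 81t + 891 = (t^2 − 16t − 1)(t + 5) + (896)
  t + 5 = ((1/896)t + 5/896)(896) + (0)
The last nonzero remainder is the constant 896, so the polynomials are coprime and gcd = 1.

1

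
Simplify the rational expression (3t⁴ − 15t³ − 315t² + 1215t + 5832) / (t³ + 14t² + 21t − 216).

(3t³ − 42t² + 63t + 648)/(t² + 5t − 24)

By polynomial division,
  3t⁴ − 15t³ − 315t² + 1215t + 5832 = (3t − 57)(t³ + 14t² + 21t − 216) + (420t² + 3060t − 6480)
  t³ + 14t² + 21t − 216 = ((1/420)t + 47/2940)(420t² + 3060t − 6480) + (−(612/49)t − 5508/49)
  420t² + 3060t − 6480 = (−(1715/51)t + 980/17)(−(612/49)t − 5508/49) + (0)
Last nonzero remainder: −(612/49)t − 5508/49. Dividing through by −612/49 gives the monic gcd t + 9.
Cancel t + 9 from numerator and denominator to get the reduced form.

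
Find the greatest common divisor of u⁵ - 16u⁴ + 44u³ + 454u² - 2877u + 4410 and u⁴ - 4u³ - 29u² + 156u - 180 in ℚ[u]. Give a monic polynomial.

Repeated division with remainder:
  u⁵ - 16u⁴ + 44u³ + 454u² - 2877u + 4410 = (u - 12)(u⁴ - 4u³ - 29u² + 156u - 180) + (25u³ - 50u² - 825u + 2250)
  u⁴ - 4u³ - 29u² + 156u - 180 = ((1/25)u - 2/25)(25u³ - 50u² - 825u + 2250) + (0)
Last nonzero remainder: 25u³ - 50u² - 825u + 2250. Dividing through by 25 gives the monic gcd u³ - 2u² - 33u + 90.

u³ - 2u² - 33u + 90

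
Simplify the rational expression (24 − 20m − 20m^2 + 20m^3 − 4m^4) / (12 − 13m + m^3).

(8 + 4m − 4m^2)/(4 + m)

Euclidean algorithm in ℚ[m]:
  −4m^4 + 20m^3 − 20m^2 − 20m + 24 = (−4m + 20)(m^3 − 13m + 12) + (−72m^2 + 288m − 216)
  m^3 − 13m + 12 = (−(1/72)m − 1/18)(−72m^2 + 288m − 216) + (0)
Last nonzero remainder: −72m^2 + 288m − 216. Dividing through by −72 gives the monic gcd m^2 − 4m + 3.
Cancel m^2 − 4m + 3 from numerator and denominator to get the reduced form.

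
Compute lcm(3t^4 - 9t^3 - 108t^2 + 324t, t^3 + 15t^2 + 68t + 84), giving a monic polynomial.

t^6 + 6t^5 - 49t^4 - 258t^3 + 468t^2 + 1512t

Apply the Euclidean algorithm:
  3t^4 - 9t^3 - 108t^2 + 324t = (3t - 54)(t^3 + 15t^2 + 68t + 84) + (498t^2 + 3744t + 4536)
  t^3 + 15t^2 + 68t + 84 = ((1/498)t + 207/13778)(498t^2 + 3744t + 4536) + ((18200/6889)t + 109200/6889)
  498t^2 + 3744t + 4536 = ((1715361/9100)t + 186003/650)((18200/6889)t + 109200/6889) + (0)
Last nonzero remainder: (18200/6889)t + 109200/6889. Dividing through by 18200/6889 gives the monic gcd t + 6.
Then lcm(f, g) = f·g / gcd(f, g); expanding and making the result monic gives the answer.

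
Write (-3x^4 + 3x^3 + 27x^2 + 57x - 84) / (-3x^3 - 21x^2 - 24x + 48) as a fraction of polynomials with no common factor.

(x^3 - 9x - 28)/(x^2 + 8x + 16)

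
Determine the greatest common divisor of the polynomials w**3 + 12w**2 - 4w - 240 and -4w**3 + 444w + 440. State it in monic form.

w + 10

By polynomial division,
  w**3 + 12w**2 - 4w - 240 = (-1/4)(-4w**3 + 444w + 440) + (12w**2 + 107w - 130)
  -4w**3 + 444w + 440 = (-(1/3)w + 107/36)(12w**2 + 107w - 130) + ((2975/36)w + 14875/18)
  12w**2 + 107w - 130 = ((432/2975)w - 468/2975)((2975/36)w + 14875/18) + (0)
Last nonzero remainder: (2975/36)w + 14875/18. Dividing through by 2975/36 gives the monic gcd w + 10.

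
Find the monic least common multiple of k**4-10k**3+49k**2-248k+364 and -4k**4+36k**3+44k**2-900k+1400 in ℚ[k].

k**6-10k**5+24k**4+2k**3-861k**2+6200k-9100

By polynomial division,
  k**4-10k**3+49k**2-248k+364 = (-1/4)(-4k**4+36k**3+44k**2-900k+1400) + (-k**3+60k**2-473k+714)
  -4k**4+36k**3+44k**2-900k+1400 = (4k+204)(-k**3+60k**2-473k+714) + (-10304k**2+92736k-144256)
  -k**3+60k**2-473k+714 = ((1/10304)k-51/10304)(-10304k**2+92736k-144256) + (0)
Last nonzero remainder: -10304k**2+92736k-144256. Dividing through by -10304 gives the monic gcd k**2-9k+14.
Then lcm(f, g) = f·g / gcd(f, g); expanding and making the result monic gives the answer.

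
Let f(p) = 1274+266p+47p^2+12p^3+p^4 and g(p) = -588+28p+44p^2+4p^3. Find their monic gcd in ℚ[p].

49+14p+p^2

Apply the Euclidean algorithm:
  p^4+12p^3+47p^2+266p+1274 = ((1/4)p+1/4)(4p^3+44p^2+28p-588) + (29p^2+406p+1421)
  4p^3+44p^2+28p-588 = ((4/29)p-12/29)(29p^2+406p+1421) + (0)
Last nonzero remainder: 29p^2+406p+1421. Dividing through by 29 gives the monic gcd p^2+14p+49.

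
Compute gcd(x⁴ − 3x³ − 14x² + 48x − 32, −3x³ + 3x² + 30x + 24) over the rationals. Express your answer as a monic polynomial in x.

x − 4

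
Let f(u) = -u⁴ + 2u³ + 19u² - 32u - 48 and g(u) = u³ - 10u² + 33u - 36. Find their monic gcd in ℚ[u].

u² - 7u + 12

By polynomial division,
  -u⁴ + 2u³ + 19u² - 32u - 48 = (-u - 8)(u³ - 10u² + 33u - 36) + (-28u² + 196u - 336)
  u³ - 10u² + 33u - 36 = (-(1/28)u + 3/28)(-28u² + 196u - 336) + (0)
Last nonzero remainder: -28u² + 196u - 336. Dividing through by -28 gives the monic gcd u² - 7u + 12.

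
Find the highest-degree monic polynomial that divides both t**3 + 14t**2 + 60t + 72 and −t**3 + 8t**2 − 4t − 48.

Apply the Euclidean algorithm:
  t**3 + 14t**2 + 60t + 72 = (−1)(−t**3 + 8t**2 − 4t − 48) + (22t**2 + 56t + 24)
  −t**3 + 8t**2 − 4t − 48 = (−(1/22)t + 58/121)(22t**2 + 56t + 24) + (−(3600/121)t − 7200/121)
  22t**2 + 56t + 24 = (−(1331/1800)t − 121/300)(−(3600/121)t − 7200/121) + (0)
Last nonzero remainder: −(3600/121)t − 7200/121. Dividing through by −3600/121 gives the monic gcd t + 2.

t + 2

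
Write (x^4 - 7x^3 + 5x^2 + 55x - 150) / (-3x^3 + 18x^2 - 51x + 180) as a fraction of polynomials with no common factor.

Apply the Euclidean algorithm:
  x^4 - 7x^3 + 5x^2 + 55x - 150 = (-(1/3)x + 1/3)(-3x^3 + 18x^2 - 51x + 180) + (-18x^2 + 132x - 210)
  -3x^3 + 18x^2 - 51x + 180 = ((1/6)x + 2/9)(-18x^2 + 132x - 210) + (-(136/3)x + 680/3)
  -18x^2 + 132x - 210 = ((27/68)x - 63/68)(-(136/3)x + 680/3) + (0)
Last nonzero remainder: -(136/3)x + 680/3. Dividing through by -136/3 gives the monic gcd x - 5.
Cancel x - 5 from numerator and denominator to get the reduced form.

(-x^3 + 2x^2 + 5x - 30)/(3x^2 - 3x + 36)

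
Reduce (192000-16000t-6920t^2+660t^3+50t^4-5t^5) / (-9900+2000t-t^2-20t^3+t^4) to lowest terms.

Euclidean algorithm in ℚ[t]:
  -5t^5+50t^4+660t^3-6920t^2-16000t+192000 = (-5t-50)(t^4-20t^3-t^2+2000t-9900) + (-345t^3+3030t^2+34500t-303000)
  t^4-20t^3-t^2+2000t-9900 = (-(1/345)t+86/2645)(-345t^3+3030t^2+34500t-303000) + ((255/529)t^2-25500/529)
  -345t^3+3030t^2+34500t-303000 = (-(12167/17)t+106858/17)((255/529)t^2-25500/529) + (0)
Last nonzero remainder: (255/529)t^2-25500/529. Dividing through by 255/529 gives the monic gcd t^2-100.
Cancel t^2-100 from numerator and denominator to get the reduced form.

(-1920+160t+50t^2-5t^3)/(99-20t+t^2)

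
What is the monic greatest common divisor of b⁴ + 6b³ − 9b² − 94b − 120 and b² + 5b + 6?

Euclidean algorithm in ℚ[b]:
  b⁴ + 6b³ − 9b² − 94b − 120 = (b² + b − 20)(b² + 5b + 6) + (0)
The last nonzero remainder b² + 5b + 6 is already monic.

b² + 5b + 6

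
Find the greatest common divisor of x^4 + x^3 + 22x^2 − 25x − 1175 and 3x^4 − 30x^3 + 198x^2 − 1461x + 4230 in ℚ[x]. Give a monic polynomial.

x^3 − 4x^2 + 42x − 235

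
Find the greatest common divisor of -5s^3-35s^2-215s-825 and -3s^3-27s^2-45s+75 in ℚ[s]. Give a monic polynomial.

s+5

By polynomial division,
  -5s^3-35s^2-215s-825 = (5/3)(-3s^3-27s^2-45s+75) + (10s^2-140s-950)
  -3s^3-27s^2-45s+75 = (-(3/10)s-69/10)(10s^2-140s-950) + (-1296s-6480)
  10s^2-140s-950 = (-(5/648)s+95/648)(-1296s-6480) + (0)
Last nonzero remainder: -1296s-6480. Dividing through by -1296 gives the monic gcd s+5.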